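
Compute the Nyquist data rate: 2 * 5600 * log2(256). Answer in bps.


Rate = 2 * B * log2(M) = 2 * 5600 * 8.0 = 89600.0

89600.0 bps


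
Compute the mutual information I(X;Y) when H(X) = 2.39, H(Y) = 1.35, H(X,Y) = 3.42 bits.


I(X;Y) = H(X) + H(Y) - H(X,Y) = 2.39 + 1.35 - 3.42 = 0.32

0.32 bits


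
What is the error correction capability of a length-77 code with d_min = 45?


Correction capability = floor((d-1)/2) = floor((45-1)/2) = 22

22 errors


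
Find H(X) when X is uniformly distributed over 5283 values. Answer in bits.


H = log2(n) = log2(5283) = 12.3671

12.3671 bits


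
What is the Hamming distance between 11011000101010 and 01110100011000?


Count differing positions: ^ . ^ . ^ ^ . . ^ ^ . . ^ . = 7 differences

7


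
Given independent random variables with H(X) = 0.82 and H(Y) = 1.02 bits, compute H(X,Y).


For independent variables, H(X,Y) = H(X) + H(Y) = 0.82 + 1.02 = 1.84

1.84 bits


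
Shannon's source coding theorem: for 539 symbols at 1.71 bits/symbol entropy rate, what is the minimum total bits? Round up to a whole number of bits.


Minimum bits >= n * H = 539 * 1.71 = 921.69, rounded up to a whole number of bits = 922

922 bits


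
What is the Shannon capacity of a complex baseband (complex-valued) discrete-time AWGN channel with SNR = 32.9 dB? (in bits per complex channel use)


SNR_linear = 10^(32.9/10) = 1949.8446; C = log2(1 + SNR_linear) = log2(1 + 1949.8446) = 10.9299

10.9299 bits/channel use


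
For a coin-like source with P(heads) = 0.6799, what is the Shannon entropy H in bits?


H = -p*log2(p) - (1-p)*log2(1-p). -0.6799*log2(0.6799) = 0.378436; -0.3201*log2(0.3201) = 0.526054. H = 0.378436 + 0.526054 = 0.9045

0.9045 bits


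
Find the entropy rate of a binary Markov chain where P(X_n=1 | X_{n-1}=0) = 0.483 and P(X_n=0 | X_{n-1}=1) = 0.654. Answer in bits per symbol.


Stationary distribution: pi_0 = p10/(p01+p10) = 0.5752, pi_1 = 0.4248. Entropy rate H' = pi_0*H(p01) + pi_1*H(p10) = 0.5752*0.9992 + 0.4248*0.9304 = 0.97

0.97 bits/symbol


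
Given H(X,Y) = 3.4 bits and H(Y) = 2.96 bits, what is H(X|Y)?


H(X|Y) = H(X,Y) - H(Y) = 3.4 - 2.96 = 0.44

0.44 bits


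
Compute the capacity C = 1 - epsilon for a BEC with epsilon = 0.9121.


C = 1 - epsilon = 1 - 0.9121 = 0.0879

0.0879 bits


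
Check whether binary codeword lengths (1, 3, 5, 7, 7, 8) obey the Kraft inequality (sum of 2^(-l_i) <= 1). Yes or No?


Kraft sum = sum(2^(-l_i)) = 0.6758, need <= 1. Result: satisfied (a binary prefix-free code with these lengths exists)

Yes


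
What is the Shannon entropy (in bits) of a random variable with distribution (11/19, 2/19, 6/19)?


H = -sum(p_i * log2(p_i)). Terms: -(11/19)*log2(11/19) = 0.456498; -(2/19)*log2(2/19) = 0.341887; -(6/19)*log2(6/19) = 0.525147. H = 0.456498 + 0.341887 + 0.525147 = 1.3235

1.3235 bits


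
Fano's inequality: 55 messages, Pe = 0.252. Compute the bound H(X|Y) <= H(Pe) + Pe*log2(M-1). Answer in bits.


H(Pe) = -Pe*log2(Pe) - (1-Pe)*log2(1-Pe) = -0.252*log2(0.252) - 0.748*log2(0.748) = 0.501103 + 0.313330 = 0.8144. Pe*log2(M-1) = 0.252*log2(54) = 1.450232. Bound = H(Pe) + Pe*log2(M-1) = 0.501103 + 0.313330 + 1.450232 = 2.2647

2.2647 bits


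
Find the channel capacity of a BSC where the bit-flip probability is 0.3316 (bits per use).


H(p) = -p*log2(p) - (1-p)*log2(1-p) = -0.3316*log2(0.3316) - 0.6684*log2(0.6684) = 0.528068 + 0.388485 = 0.9166. C = 1 - H(p) = 1 - 0.9166 = 0.0834

0.0834 bits


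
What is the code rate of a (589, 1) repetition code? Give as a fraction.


Rate = k/n = 1/589

1/589


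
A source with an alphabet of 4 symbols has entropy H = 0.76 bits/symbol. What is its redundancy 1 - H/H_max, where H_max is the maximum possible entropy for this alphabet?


H_max = log2(K) = log2(4) = 2.0 bits/symbol. Redundancy = 1 - H/H_max = 1 - 0.76/2.0 = 1 - 0.38 = 0.62

0.62


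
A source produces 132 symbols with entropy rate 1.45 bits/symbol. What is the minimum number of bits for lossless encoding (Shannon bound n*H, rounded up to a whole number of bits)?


Minimum bits >= n * H = 132 * 1.45 = 191.4, rounded up to a whole number of bits = 192

192 bits


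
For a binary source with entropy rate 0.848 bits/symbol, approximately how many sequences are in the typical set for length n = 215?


log2|A_typical| = nH = 215 * 0.848 = 182.32, so |A_typical| ~ 2^182.32 = 7.652e+54

7.652e+54


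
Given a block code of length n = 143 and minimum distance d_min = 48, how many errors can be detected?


Detection capability = d_min - 1 = 48 - 1 = 47

47 errors


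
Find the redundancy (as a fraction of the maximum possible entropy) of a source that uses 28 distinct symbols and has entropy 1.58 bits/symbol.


H_max = log2(K) = log2(28) = 4.8074 bits/symbol. Redundancy = 1 - H/H_max = 1 - 1.58/4.8074 = 1 - 0.3287 = 0.6713

0.6713


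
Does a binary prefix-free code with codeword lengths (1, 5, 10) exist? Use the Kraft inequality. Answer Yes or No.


Kraft sum = sum(2^(-l_i)) = 0.5322, need <= 1. Result: satisfied (a binary prefix-free code with these lengths exists)

Yes


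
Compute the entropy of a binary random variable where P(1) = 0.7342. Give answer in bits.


H = -p*log2(p) - (1-p)*log2(1-p). -0.7342*log2(0.7342) = 0.327273; -0.2658*log2(0.2658) = 0.508100. H = 0.327273 + 0.508100 = 0.8354

0.8354 bits


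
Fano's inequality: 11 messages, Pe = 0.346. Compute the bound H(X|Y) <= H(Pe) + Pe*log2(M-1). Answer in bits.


H(Pe) = -Pe*log2(Pe) - (1-Pe)*log2(1-Pe) = -0.346*log2(0.346) - 0.654*log2(0.654) = 0.529780 + 0.400665 = 0.9304. Pe*log2(M-1) = 0.346*log2(10) = 1.149387. Bound = H(Pe) + Pe*log2(M-1) = 0.529780 + 0.400665 + 1.149387 = 2.0798

2.0798 bits


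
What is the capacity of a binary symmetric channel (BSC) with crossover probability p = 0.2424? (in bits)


H(p) = -p*log2(p) - (1-p)*log2(1-p) = -0.2424*log2(0.2424) - 0.7576*log2(0.7576) = 0.495596 + 0.303413 = 0.799. C = 1 - H(p) = 1 - 0.799 = 0.201

0.201 bits


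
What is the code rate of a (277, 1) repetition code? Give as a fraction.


Rate = k/n = 1/277

1/277


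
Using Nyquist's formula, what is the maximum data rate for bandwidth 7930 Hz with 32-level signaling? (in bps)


Rate = 2 * B * log2(M) = 2 * 7930 * 5.0 = 79300.0

79300.0 bps


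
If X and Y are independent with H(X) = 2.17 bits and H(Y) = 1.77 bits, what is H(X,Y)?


For independent variables, H(X,Y) = H(X) + H(Y) = 2.17 + 1.77 = 3.94

3.94 bits


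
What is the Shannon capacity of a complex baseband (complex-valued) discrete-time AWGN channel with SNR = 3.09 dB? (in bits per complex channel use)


SNR_linear = 10^(3.09/10) = 2.037; C = log2(1 + SNR_linear) = log2(1 + 2.037) = 1.6027

1.6027 bits/channel use


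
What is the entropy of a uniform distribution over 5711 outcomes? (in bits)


H = log2(n) = log2(5711) = 12.4795

12.4795 bits


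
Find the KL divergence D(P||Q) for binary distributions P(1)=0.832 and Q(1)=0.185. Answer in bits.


KL = p*log2(p/q) + (1-p)*log2((1-p)/(1-q)) = 0.832*log2(0.832/0.185) + 0.168*log2(0.168/0.815) = 1.4219

1.4219 bits


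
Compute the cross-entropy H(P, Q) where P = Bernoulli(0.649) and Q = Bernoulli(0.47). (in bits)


H(P,Q) = -p*log2(q) - (1-p)*log2(1-q). -0.649*log2(0.47) = 0.706935; -0.351*log2(0.53) = 0.321493. H(P,Q) = 0.706935 + 0.321493 = 1.0284

1.0284 bits


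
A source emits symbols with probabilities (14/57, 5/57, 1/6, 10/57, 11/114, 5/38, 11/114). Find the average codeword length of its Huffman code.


Huffman construction (repeatedly merge the two least-probable nodes; each merge adds 1 bit to every symbol beneath it): 5/57 + 11/114 = 7/38; 11/114 + 5/38 = 13/57; 1/6 + 10/57 = 13/38; 7/38 + 13/57 = 47/114; 14/57 + 13/38 = 67/114; 47/114 + 67/114 = 1. Resulting codeword lengths (in the order the probabilities were given): (2, 3, 3, 3, 3, 3, 3). L_avg = sum(p_i * l_i) = 14/57*2 + 5/57*3 + 1/6*3 + 10/57*3 + 11/114*3 + 5/38*3 + 11/114*3 = 157/57 = 2.7544

2.7544 bits


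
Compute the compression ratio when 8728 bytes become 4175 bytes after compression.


Ratio = original / compressed = 8728 / 4175 = 2.0905

2.0905


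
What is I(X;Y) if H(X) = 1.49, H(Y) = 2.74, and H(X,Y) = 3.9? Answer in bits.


I(X;Y) = H(X) + H(Y) - H(X,Y) = 1.49 + 2.74 - 3.9 = 0.33

0.33 bits


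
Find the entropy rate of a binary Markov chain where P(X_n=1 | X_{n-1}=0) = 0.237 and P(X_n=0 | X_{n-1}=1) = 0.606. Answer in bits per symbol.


Stationary distribution: pi_0 = p10/(p01+p10) = 0.7189, pi_1 = 0.2811. Entropy rate H' = pi_0*H(p01) + pi_1*H(p10) = 0.7189*0.79 + 0.2811*0.9673 = 0.8399

0.8399 bits/symbol


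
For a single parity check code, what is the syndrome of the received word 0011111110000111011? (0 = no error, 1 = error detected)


Syndrome = XOR of all bits = 0 XOR 0 XOR 1 XOR 1 XOR 1 XOR 1 XOR 1 XOR 1 XOR 1 XOR 0 XOR 0 XOR 0 XOR 0 XOR 1 XOR 1 XOR 1 XOR 0 XOR 1 XOR 1 = 0

0


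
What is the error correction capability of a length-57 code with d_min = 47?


Correction capability = floor((d-1)/2) = floor((47-1)/2) = 23

23 errors


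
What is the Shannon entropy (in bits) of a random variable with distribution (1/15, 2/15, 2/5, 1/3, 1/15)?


H = -sum(p_i * log2(p_i)). Terms: -(1/15)*log2(1/15) = 0.260459; -(2/15)*log2(2/15) = 0.387585; -(2/5)*log2(2/5) = 0.528771; -(1/3)*log2(1/3) = 0.528321; -(1/15)*log2(1/15) = 0.260459. H = 0.260459 + 0.387585 + 0.528771 + 0.528321 + 0.260459 = 1.9656

1.9656 bits


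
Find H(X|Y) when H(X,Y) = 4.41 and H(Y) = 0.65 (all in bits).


H(X|Y) = H(X,Y) - H(Y) = 4.41 - 0.65 = 3.76

3.76 bits


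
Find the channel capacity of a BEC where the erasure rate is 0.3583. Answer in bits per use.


C = 1 - epsilon = 1 - 0.3583 = 0.6417

0.6417 bits


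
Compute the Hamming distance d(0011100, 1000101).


Count differing positions: ^ . ^ ^ . . ^ = 4 differences

4


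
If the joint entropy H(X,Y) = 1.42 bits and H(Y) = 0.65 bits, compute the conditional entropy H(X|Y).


H(X|Y) = H(X,Y) - H(Y) = 1.42 - 0.65 = 0.77

0.77 bits


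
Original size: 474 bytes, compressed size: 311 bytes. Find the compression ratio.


Ratio = original / compressed = 474 / 311 = 1.5241

1.5241


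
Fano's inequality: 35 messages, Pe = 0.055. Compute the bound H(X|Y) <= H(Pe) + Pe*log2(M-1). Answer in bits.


H(Pe) = -Pe*log2(Pe) - (1-Pe)*log2(1-Pe) = -0.055*log2(0.055) - 0.945*log2(0.945) = 0.230143 + 0.077125 = 0.3073. Pe*log2(M-1) = 0.055*log2(34) = 0.279810. Bound = H(Pe) + Pe*log2(M-1) = 0.230143 + 0.077125 + 0.279810 = 0.5871

0.5871 bits


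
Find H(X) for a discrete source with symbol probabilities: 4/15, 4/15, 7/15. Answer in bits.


H = -sum(p_i * log2(p_i)). Terms: -(4/15)*log2(4/15) = 0.508504; -(4/15)*log2(4/15) = 0.508504; -(7/15)*log2(7/15) = 0.513117. H = 0.508504 + 0.508504 + 0.513117 = 1.5301

1.5301 bits


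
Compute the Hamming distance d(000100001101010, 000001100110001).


Count differing positions: . . . ^ . ^ ^ . ^ . ^ ^ . ^ ^ = 8 differences

8


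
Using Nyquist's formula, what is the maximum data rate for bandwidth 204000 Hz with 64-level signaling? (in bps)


Rate = 2 * B * log2(M) = 2 * 204000 * 6.0 = 2448000.0

2448000.0 bps


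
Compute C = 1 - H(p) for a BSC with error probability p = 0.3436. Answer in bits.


H(p) = -p*log2(p) - (1-p)*log2(1-p) = -0.3436*log2(0.3436) - 0.6564*log2(0.6564) = 0.529556 + 0.398666 = 0.9282. C = 1 - H(p) = 1 - 0.9282 = 0.0718

0.0718 bits


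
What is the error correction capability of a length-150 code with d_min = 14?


Correction capability = floor((d-1)/2) = floor((14-1)/2) = 6

6 errors


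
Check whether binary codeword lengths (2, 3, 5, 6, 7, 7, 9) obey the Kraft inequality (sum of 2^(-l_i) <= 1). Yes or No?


Kraft sum = sum(2^(-l_i)) = 0.4395, need <= 1. Result: satisfied (a binary prefix-free code with these lengths exists)

Yes


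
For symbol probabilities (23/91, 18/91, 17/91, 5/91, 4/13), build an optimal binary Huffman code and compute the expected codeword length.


Huffman construction (repeatedly merge the two least-probable nodes; each merge adds 1 bit to every symbol beneath it): 5/91 + 17/91 = 22/91; 18/91 + 22/91 = 40/91; 23/91 + 4/13 = 51/91; 40/91 + 51/91 = 1. Resulting codeword lengths (in the order the probabilities were given): (2, 2, 3, 3, 2). L_avg = sum(p_i * l_i) = 23/91*2 + 18/91*2 + 17/91*3 + 5/91*3 + 4/13*2 = 204/91 = 2.2418

2.2418 bits


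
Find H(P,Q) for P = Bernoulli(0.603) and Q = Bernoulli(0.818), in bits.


H(P,Q) = -p*log2(q) - (1-p)*log2(1-q). -0.603*log2(0.818) = 0.174766; -0.397*log2(0.182) = 0.975822. H(P,Q) = 0.174766 + 0.975822 = 1.1506

1.1506 bits


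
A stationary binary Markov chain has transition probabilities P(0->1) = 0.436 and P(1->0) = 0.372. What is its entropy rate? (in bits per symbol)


Stationary distribution: pi_0 = p10/(p01+p10) = 0.4604, pi_1 = 0.5396. Entropy rate H' = pi_0*H(p01) + pi_1*H(p10) = 0.4604*0.9881 + 0.5396*0.9522 = 0.9687

0.9687 bits/symbol


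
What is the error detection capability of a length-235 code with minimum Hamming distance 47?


Detection capability = d_min - 1 = 47 - 1 = 46

46 errors


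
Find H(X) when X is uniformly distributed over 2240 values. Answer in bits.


H = log2(n) = log2(2240) = 11.1293

11.1293 bits


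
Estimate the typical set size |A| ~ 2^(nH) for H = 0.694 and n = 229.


log2|A_typical| = nH = 229 * 0.694 = 158.926, so |A_typical| ~ 2^158.926 = 6.942e+47

6.942e+47


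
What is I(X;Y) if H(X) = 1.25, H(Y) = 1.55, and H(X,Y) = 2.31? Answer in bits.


I(X;Y) = H(X) + H(Y) - H(X,Y) = 1.25 + 1.55 - 2.31 = 0.49

0.49 bits


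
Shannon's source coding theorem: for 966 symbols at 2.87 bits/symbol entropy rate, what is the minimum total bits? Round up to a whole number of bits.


Minimum bits >= n * H = 966 * 2.87 = 2772.42, rounded up to a whole number of bits = 2773

2773 bits


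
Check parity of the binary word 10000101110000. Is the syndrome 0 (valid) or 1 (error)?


Syndrome = XOR of all bits = 1 XOR 0 XOR 0 XOR 0 XOR 0 XOR 1 XOR 0 XOR 1 XOR 1 XOR 1 XOR 0 XOR 0 XOR 0 XOR 0 = 1

1


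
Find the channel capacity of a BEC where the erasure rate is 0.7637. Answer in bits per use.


C = 1 - epsilon = 1 - 0.7637 = 0.2363

0.2363 bits


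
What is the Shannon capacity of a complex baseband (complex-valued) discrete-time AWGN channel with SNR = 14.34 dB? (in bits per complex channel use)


SNR_linear = 10^(14.34/10) = 27.1644; C = log2(1 + SNR_linear) = log2(1 + 27.1644) = 4.8158

4.8158 bits/channel use


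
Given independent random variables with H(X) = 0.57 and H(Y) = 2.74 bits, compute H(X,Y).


For independent variables, H(X,Y) = H(X) + H(Y) = 0.57 + 2.74 = 3.31

3.31 bits


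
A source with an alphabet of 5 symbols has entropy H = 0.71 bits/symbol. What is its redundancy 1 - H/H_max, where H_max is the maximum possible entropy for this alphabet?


H_max = log2(K) = log2(5) = 2.3219 bits/symbol. Redundancy = 1 - H/H_max = 1 - 0.71/2.3219 = 1 - 0.3058 = 0.6942

0.6942


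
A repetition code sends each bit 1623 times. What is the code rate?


Rate = k/n = 1/1623

1/1623


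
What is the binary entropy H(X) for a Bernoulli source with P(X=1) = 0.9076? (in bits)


H = -p*log2(p) - (1-p)*log2(1-p). -0.9076*log2(0.9076) = 0.126947; -0.0924*log2(0.0924) = 0.317483. H = 0.126947 + 0.317483 = 0.4444

0.4444 bits


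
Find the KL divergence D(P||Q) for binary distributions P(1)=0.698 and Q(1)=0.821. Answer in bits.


KL = p*log2(p/q) + (1-p)*log2((1-p)/(1-q)) = 0.698*log2(0.698/0.821) + 0.302*log2(0.302/0.179) = 0.0644

0.0644 bits


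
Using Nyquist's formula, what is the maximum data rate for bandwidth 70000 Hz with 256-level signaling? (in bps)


Rate = 2 * B * log2(M) = 2 * 70000 * 8.0 = 1120000.0

1120000.0 bps


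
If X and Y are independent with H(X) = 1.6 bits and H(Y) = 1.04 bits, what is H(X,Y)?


For independent variables, H(X,Y) = H(X) + H(Y) = 1.6 + 1.04 = 2.64

2.64 bits


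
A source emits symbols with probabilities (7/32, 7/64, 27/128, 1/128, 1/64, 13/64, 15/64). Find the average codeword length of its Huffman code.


Huffman construction (repeatedly merge the two least-probable nodes; each merge adds 1 bit to every symbol beneath it): 1/128 + 1/64 = 3/128; 3/128 + 7/64 = 17/128; 17/128 + 13/64 = 43/128; 27/128 + 7/32 = 55/128; 15/64 + 43/128 = 73/128; 55/128 + 73/128 = 1. Resulting codeword lengths (in the order the probabilities were given): (2, 4, 2, 5, 5, 3, 2). L_avg = sum(p_i * l_i) = 7/32*2 + 7/64*4 + 27/128*2 + 1/128*5 + 1/64*5 + 13/64*3 + 15/64*2 = 319/128 = 2.4922

2.4922 bits


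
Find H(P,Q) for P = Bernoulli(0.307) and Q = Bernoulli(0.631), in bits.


H(P,Q) = -p*log2(q) - (1-p)*log2(1-q). -0.307*log2(0.631) = 0.203936; -0.693*log2(0.369) = 0.996747. H(P,Q) = 0.203936 + 0.996747 = 1.2007

1.2007 bits


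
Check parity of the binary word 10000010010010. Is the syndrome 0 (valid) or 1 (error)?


Syndrome = XOR of all bits = 1 XOR 0 XOR 0 XOR 0 XOR 0 XOR 0 XOR 1 XOR 0 XOR 0 XOR 1 XOR 0 XOR 0 XOR 1 XOR 0 = 0

0


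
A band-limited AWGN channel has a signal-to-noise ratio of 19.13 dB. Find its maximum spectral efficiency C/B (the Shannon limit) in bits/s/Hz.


SNR_linear = 10^(19.13/10) = 81.8465; C/B = log2(1 + SNR_linear) = log2(1 + 81.8465) = 6.3724

6.3724 bits/s/Hz


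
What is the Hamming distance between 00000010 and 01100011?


Count differing positions: . ^ ^ . . . . ^ = 3 differences

3


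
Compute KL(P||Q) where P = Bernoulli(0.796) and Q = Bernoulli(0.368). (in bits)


KL = p*log2(p/q) + (1-p)*log2((1-p)/(1-q)) = 0.796*log2(0.796/0.368) + 0.204*log2(0.204/0.632) = 0.5532

0.5532 bits


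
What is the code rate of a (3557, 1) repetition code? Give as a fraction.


Rate = k/n = 1/3557

1/3557


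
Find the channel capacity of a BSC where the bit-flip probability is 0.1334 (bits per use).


H(p) = -p*log2(p) - (1-p)*log2(1-p) = -0.1334*log2(0.1334) - 0.8666*log2(0.8666) = 0.387683 + 0.179007 = 0.5667. C = 1 - H(p) = 1 - 0.5667 = 0.4333

0.4333 bits


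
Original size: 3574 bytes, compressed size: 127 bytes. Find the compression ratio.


Ratio = original / compressed = 3574 / 127 = 28.1417

28.1417


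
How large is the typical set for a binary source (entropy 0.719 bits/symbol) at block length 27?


log2|A_typical| = nH = 27 * 0.719 = 19.413, so |A_typical| ~ 2^19.413 = 6.981e+05

6.981e+05


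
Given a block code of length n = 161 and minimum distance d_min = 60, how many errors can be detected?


Detection capability = d_min - 1 = 60 - 1 = 59

59 errors


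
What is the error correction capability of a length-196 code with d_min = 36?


Correction capability = floor((d-1)/2) = floor((36-1)/2) = 17

17 errors


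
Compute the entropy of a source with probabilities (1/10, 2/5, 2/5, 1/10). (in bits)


H = -sum(p_i * log2(p_i)). Terms: -(1/10)*log2(1/10) = 0.332193; -(2/5)*log2(2/5) = 0.528771; -(2/5)*log2(2/5) = 0.528771; -(1/10)*log2(1/10) = 0.332193. H = 0.332193 + 0.528771 + 0.528771 + 0.332193 = 1.7219

1.7219 bits


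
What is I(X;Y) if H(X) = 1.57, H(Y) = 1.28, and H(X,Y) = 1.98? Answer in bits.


I(X;Y) = H(X) + H(Y) - H(X,Y) = 1.57 + 1.28 - 1.98 = 0.87

0.87 bits


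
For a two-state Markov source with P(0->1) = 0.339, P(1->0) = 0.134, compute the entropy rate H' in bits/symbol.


Stationary distribution: pi_0 = p10/(p01+p10) = 0.2833, pi_1 = 0.7167. Entropy rate H' = pi_0*H(p01) + pi_1*H(p10) = 0.2833*0.9239 + 0.7167*0.5683 = 0.669

0.669 bits/symbol


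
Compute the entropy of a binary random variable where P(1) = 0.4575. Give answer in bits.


H = -p*log2(p) - (1-p)*log2(1-p). -0.4575*log2(0.4575) = 0.516132; -0.5425*log2(0.5425) = 0.478650. H = 0.516132 + 0.478650 = 0.9948

0.9948 bits


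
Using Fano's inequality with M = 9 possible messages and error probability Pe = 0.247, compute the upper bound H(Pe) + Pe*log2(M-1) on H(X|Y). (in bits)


H(Pe) = -Pe*log2(Pe) - (1-Pe)*log2(1-Pe) = -0.247*log2(0.247) - 0.753*log2(0.753) = 0.498302 + 0.308187 = 0.8065. Pe*log2(M-1) = 0.247*log2(8) = 0.741000. Bound = H(Pe) + Pe*log2(M-1) = 0.498302 + 0.308187 + 0.741000 = 1.5475

1.5475 bits


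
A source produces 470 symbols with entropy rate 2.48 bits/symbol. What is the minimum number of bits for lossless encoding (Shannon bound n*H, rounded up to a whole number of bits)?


Minimum bits >= n * H = 470 * 2.48 = 1165.6, rounded up to a whole number of bits = 1166

1166 bits


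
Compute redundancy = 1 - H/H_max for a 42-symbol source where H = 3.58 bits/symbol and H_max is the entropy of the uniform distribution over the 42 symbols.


H_max = log2(K) = log2(42) = 5.3923 bits/symbol. Redundancy = 1 - H/H_max = 1 - 3.58/5.3923 = 1 - 0.6639 = 0.3361

0.3361


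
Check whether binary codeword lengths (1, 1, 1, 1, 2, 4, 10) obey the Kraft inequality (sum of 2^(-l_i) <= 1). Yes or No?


Kraft sum = sum(2^(-l_i)) = 2.3135, need <= 1. Result: violated (a binary prefix-free code with these lengths cannot exist)

No


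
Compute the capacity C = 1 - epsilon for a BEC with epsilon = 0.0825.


C = 1 - epsilon = 1 - 0.0825 = 0.9175

0.9175 bits


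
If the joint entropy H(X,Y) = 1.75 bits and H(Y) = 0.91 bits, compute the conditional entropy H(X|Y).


H(X|Y) = H(X,Y) - H(Y) = 1.75 - 0.91 = 0.84

0.84 bits


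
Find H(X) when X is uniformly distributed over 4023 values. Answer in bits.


H = log2(n) = log2(4023) = 11.9741

11.9741 bits


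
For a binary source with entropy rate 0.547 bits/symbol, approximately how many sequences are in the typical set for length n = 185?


log2|A_typical| = nH = 185 * 0.547 = 101.195, so |A_typical| ~ 2^101.195 = 2.902e+30

2.902e+30


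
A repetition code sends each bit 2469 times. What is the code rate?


Rate = k/n = 1/2469

1/2469


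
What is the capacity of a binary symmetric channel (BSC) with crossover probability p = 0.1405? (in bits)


H(p) = -p*log2(p) - (1-p)*log2(1-p) = -0.1405*log2(0.1405) - 0.8595*log2(0.8595) = 0.397806 + 0.187741 = 0.5855. C = 1 - H(p) = 1 - 0.5855 = 0.4145

0.4145 bits


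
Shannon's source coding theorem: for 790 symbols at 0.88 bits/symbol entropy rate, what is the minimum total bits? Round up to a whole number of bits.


Minimum bits >= n * H = 790 * 0.88 = 695.2, rounded up to a whole number of bits = 696

696 bits


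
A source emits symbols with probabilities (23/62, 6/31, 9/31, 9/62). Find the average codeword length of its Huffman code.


Huffman construction (repeatedly merge the two least-probable nodes; each merge adds 1 bit to every symbol beneath it): 9/62 + 6/31 = 21/62; 9/31 + 21/62 = 39/62; 23/62 + 39/62 = 1. Resulting codeword lengths (in the order the probabilities were given): (1, 3, 2, 3). L_avg = sum(p_i * l_i) = 23/62*1 + 6/31*3 + 9/31*2 + 9/62*3 = 61/31 = 1.9677

1.9677 bits


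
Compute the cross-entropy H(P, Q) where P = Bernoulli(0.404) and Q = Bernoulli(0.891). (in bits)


H(P,Q) = -p*log2(q) - (1-p)*log2(1-q). -0.404*log2(0.891) = 0.067267; -0.596*log2(0.109) = 1.905770. H(P,Q) = 0.067267 + 1.905770 = 1.973

1.973 bits


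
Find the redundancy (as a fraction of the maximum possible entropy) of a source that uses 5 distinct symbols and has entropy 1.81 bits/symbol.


H_max = log2(K) = log2(5) = 2.3219 bits/symbol. Redundancy = 1 - H/H_max = 1 - 1.81/2.3219 = 1 - 0.7795 = 0.2205

0.2205


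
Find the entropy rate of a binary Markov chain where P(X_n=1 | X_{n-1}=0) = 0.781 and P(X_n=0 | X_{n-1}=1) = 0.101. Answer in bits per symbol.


Stationary distribution: pi_0 = p10/(p01+p10) = 0.1145, pi_1 = 0.8855. Entropy rate H' = pi_0*H(p01) + pi_1*H(p10) = 0.1145*0.7583 + 0.8855*0.4722 = 0.5049

0.5049 bits/symbol


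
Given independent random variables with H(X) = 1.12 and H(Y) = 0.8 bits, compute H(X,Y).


For independent variables, H(X,Y) = H(X) + H(Y) = 1.12 + 0.8 = 1.92

1.92 bits


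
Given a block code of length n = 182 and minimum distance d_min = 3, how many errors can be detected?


Detection capability = d_min - 1 = 3 - 1 = 2

2 errors


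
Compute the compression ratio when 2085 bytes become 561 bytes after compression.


Ratio = original / compressed = 2085 / 561 = 3.7166

3.7166


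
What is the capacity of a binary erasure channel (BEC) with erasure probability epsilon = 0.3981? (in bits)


C = 1 - epsilon = 1 - 0.3981 = 0.6019

0.6019 bits


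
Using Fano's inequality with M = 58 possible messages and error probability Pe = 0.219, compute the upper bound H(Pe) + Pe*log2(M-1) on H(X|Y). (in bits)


H(Pe) = -Pe*log2(Pe) - (1-Pe)*log2(1-Pe) = -0.219*log2(0.219) - 0.781*log2(0.781) = 0.479828 + 0.278509 = 0.7583. Pe*log2(M-1) = 0.219*log2(57) = 1.277403. Bound = H(Pe) + Pe*log2(M-1) = 0.479828 + 0.278509 + 1.277403 = 2.0357

2.0357 bits


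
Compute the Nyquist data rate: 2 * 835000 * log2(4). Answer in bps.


Rate = 2 * B * log2(M) = 2 * 835000 * 2.0 = 3340000.0

3340000.0 bps


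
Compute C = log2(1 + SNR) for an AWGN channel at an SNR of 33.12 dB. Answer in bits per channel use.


SNR_linear = 10^(33.12/10) = 2051.1622; C = log2(1 + SNR_linear) = log2(1 + 2051.1622) = 11.0029

11.0029 bits/channel use


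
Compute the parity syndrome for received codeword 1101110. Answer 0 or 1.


Syndrome = XOR of all bits = 1 XOR 1 XOR 0 XOR 1 XOR 1 XOR 1 XOR 0 = 1

1


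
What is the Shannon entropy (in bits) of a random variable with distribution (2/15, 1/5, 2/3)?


H = -sum(p_i * log2(p_i)). Terms: -(2/15)*log2(2/15) = 0.387585; -(1/5)*log2(1/5) = 0.464386; -(2/3)*log2(2/3) = 0.389975. H = 0.387585 + 0.464386 + 0.389975 = 1.2419

1.2419 bits


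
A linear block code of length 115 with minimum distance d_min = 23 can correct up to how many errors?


Correction capability = floor((d-1)/2) = floor((23-1)/2) = 11

11 errors


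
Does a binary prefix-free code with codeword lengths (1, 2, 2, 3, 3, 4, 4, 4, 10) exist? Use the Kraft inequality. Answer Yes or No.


Kraft sum = sum(2^(-l_i)) = 1.4385, need <= 1. Result: violated (a binary prefix-free code with these lengths cannot exist)

No


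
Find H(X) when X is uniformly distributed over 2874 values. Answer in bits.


H = log2(n) = log2(2874) = 11.4888

11.4888 bits


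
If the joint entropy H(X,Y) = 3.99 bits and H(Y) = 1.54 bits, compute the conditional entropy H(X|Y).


H(X|Y) = H(X,Y) - H(Y) = 3.99 - 1.54 = 2.45

2.45 bits


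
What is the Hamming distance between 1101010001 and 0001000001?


Count differing positions: ^ ^ . . . ^ . . . . = 3 differences

3


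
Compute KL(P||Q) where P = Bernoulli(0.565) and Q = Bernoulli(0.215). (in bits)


KL = p*log2(p/q) + (1-p)*log2((1-p)/(1-q)) = 0.565*log2(0.565/0.215) + 0.435*log2(0.435/0.785) = 0.4171

0.4171 bits


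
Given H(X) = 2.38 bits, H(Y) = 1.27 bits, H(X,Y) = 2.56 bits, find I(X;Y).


I(X;Y) = H(X) + H(Y) - H(X,Y) = 2.38 + 1.27 - 2.56 = 1.09

1.09 bits


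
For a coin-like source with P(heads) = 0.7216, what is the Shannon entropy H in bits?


H = -p*log2(p) - (1-p)*log2(1-p). -0.7216*log2(0.7216) = 0.339678; -0.2784*log2(0.2784) = 0.513584. H = 0.339678 + 0.513584 = 0.8533

0.8533 bits


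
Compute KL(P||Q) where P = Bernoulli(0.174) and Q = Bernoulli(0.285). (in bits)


KL = p*log2(p/q) + (1-p)*log2((1-p)/(1-q)) = 0.174*log2(0.174/0.285) + 0.826*log2(0.826/0.715) = 0.0481

0.0481 bits


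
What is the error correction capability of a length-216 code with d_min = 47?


Correction capability = floor((d-1)/2) = floor((47-1)/2) = 23

23 errors


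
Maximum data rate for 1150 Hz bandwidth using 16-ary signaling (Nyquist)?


Rate = 2 * B * log2(M) = 2 * 1150 * 4.0 = 9200.0

9200.0 bps


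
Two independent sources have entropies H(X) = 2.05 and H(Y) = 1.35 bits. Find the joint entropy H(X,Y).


For independent variables, H(X,Y) = H(X) + H(Y) = 2.05 + 1.35 = 3.4

3.4 bits


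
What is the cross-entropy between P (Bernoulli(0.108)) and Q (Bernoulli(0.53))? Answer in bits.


H(P,Q) = -p*log2(q) - (1-p)*log2(1-q). -0.108*log2(0.53) = 0.098921; -0.892*log2(0.47) = 0.971626. H(P,Q) = 0.098921 + 0.971626 = 1.0705

1.0705 bits


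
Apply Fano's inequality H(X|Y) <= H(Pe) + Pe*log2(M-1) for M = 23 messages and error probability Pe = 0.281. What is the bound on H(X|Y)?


H(Pe) = -Pe*log2(Pe) - (1-Pe)*log2(1-Pe) = -0.281*log2(0.281) - 0.719*log2(0.719) = 0.514612 + 0.342198 = 0.8568. Pe*log2(M-1) = 0.281*log2(22) = 1.253100. Bound = H(Pe) + Pe*log2(M-1) = 0.514612 + 0.342198 + 1.253100 = 2.1099

2.1099 bits


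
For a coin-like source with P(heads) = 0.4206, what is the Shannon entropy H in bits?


H = -p*log2(p) - (1-p)*log2(1-p). -0.4206*log2(0.4206) = 0.525531; -0.5794*log2(0.5794) = 0.456201. H = 0.525531 + 0.456201 = 0.9817

0.9817 bits


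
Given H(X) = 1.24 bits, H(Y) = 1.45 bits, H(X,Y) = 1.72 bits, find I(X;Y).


I(X;Y) = H(X) + H(Y) - H(X,Y) = 1.24 + 1.45 - 1.72 = 0.97

0.97 bits


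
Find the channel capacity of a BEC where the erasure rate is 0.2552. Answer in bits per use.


C = 1 - epsilon = 1 - 0.2552 = 0.7448

0.7448 bits


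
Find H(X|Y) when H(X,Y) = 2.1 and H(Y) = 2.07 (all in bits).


H(X|Y) = H(X,Y) - H(Y) = 2.1 - 2.07 = 0.03

0.03 bits


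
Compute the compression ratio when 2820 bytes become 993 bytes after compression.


Ratio = original / compressed = 2820 / 993 = 2.8399

2.8399


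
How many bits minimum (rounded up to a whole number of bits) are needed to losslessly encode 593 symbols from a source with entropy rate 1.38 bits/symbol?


Minimum bits >= n * H = 593 * 1.38 = 818.34, rounded up to a whole number of bits = 819

819 bits


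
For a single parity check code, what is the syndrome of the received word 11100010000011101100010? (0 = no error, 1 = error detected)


Syndrome = XOR of all bits = 1 XOR 1 XOR 1 XOR 0 XOR 0 XOR 0 XOR 1 XOR 0 XOR 0 XOR 0 XOR 0 XOR 0 XOR 1 XOR 1 XOR 1 XOR 0 XOR 1 XOR 1 XOR 0 XOR 0 XOR 0 XOR 1 XOR 0 = 0

0


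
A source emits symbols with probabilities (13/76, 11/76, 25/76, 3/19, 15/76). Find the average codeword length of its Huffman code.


Huffman construction (repeatedly merge the two least-probable nodes; each merge adds 1 bit to every symbol beneath it): 11/76 + 3/19 = 23/76; 13/76 + 15/76 = 7/19; 23/76 + 25/76 = 12/19; 7/19 + 12/19 = 1. Resulting codeword lengths (in the order the probabilities were given): (2, 3, 2, 3, 2). L_avg = sum(p_i * l_i) = 13/76*2 + 11/76*3 + 25/76*2 + 3/19*3 + 15/76*2 = 175/76 = 2.3026

2.3026 bits


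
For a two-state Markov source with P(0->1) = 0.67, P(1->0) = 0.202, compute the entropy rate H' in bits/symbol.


Stationary distribution: pi_0 = p10/(p01+p10) = 0.2317, pi_1 = 0.7683. Entropy rate H' = pi_0*H(p01) + pi_1*H(p10) = 0.2317*0.9149 + 0.7683*0.7259 = 0.7697

0.7697 bits/symbol


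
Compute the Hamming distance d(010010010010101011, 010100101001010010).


Count differing positions: . . . ^ ^ . ^ ^ ^ . ^ ^ ^ ^ ^ . . ^ = 11 differences

11


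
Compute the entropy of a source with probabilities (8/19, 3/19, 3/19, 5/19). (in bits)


H = -sum(p_i * log2(p_i)). Terms: -(8/19)*log2(8/19) = 0.525443; -(3/19)*log2(3/19) = 0.420468; -(3/19)*log2(3/19) = 0.420468; -(5/19)*log2(5/19) = 0.506842. H = 0.525443 + 0.420468 + 0.420468 + 0.506842 = 1.8732

1.8732 bits


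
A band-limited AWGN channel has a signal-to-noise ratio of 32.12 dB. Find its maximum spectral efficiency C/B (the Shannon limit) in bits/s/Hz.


SNR_linear = 10^(32.12/10) = 1629.296; C/B = log2(1 + SNR_linear) = log2(1 + 1629.296) = 10.6709

10.6709 bits/s/Hz


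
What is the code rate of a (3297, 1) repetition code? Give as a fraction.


Rate = k/n = 1/3297

1/3297


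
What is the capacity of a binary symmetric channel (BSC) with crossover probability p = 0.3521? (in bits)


H(p) = -p*log2(p) - (1-p)*log2(1-p) = -0.3521*log2(0.3521) - 0.6479*log2(0.6479) = 0.530242 + 0.405687 = 0.9359. C = 1 - H(p) = 1 - 0.9359 = 0.0641

0.0641 bits


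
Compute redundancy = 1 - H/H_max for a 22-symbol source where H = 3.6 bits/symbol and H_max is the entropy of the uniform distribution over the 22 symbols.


H_max = log2(K) = log2(22) = 4.4594 bits/symbol. Redundancy = 1 - H/H_max = 1 - 3.6/4.4594 = 1 - 0.8073 = 0.1927

0.1927


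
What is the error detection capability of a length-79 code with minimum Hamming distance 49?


Detection capability = d_min - 1 = 49 - 1 = 48

48 errors


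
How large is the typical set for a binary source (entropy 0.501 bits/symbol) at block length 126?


log2|A_typical| = nH = 126 * 0.501 = 63.126, so |A_typical| ~ 2^63.126 = 1.007e+19

1.007e+19


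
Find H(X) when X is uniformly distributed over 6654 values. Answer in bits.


H = log2(n) = log2(6654) = 12.7

12.7 bits


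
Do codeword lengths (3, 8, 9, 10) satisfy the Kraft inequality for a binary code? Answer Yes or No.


Kraft sum = sum(2^(-l_i)) = 0.1318, need <= 1. Result: satisfied (a binary prefix-free code with these lengths exists)

Yes


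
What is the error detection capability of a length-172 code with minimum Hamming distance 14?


Detection capability = d_min - 1 = 14 - 1 = 13

13 errors


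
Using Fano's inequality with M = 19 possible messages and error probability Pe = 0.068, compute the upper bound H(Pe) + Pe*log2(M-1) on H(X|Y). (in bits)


H(Pe) = -Pe*log2(Pe) - (1-Pe)*log2(1-Pe) = -0.068*log2(0.068) - 0.932*log2(0.932) = 0.263726 + 0.094689 = 0.3584. Pe*log2(M-1) = 0.068*log2(18) = 0.283555. Bound = H(Pe) + Pe*log2(M-1) = 0.263726 + 0.094689 + 0.283555 = 0.642

0.642 bits


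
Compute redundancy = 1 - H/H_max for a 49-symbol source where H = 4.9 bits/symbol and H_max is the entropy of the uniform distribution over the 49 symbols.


H_max = log2(K) = log2(49) = 5.6147 bits/symbol. Redundancy = 1 - H/H_max = 1 - 4.9/5.6147 = 1 - 0.8727 = 0.1273

0.1273


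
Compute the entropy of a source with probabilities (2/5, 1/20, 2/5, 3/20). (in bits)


H = -sum(p_i * log2(p_i)). Terms: -(2/5)*log2(2/5) = 0.528771; -(1/20)*log2(1/20) = 0.216096; -(2/5)*log2(2/5) = 0.528771; -(3/20)*log2(3/20) = 0.410545. H = 0.528771 + 0.216096 + 0.528771 + 0.410545 = 1.6842

1.6842 bits


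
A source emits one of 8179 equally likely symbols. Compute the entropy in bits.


H = log2(n) = log2(8179) = 12.9977

12.9977 bits


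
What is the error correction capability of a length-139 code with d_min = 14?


Correction capability = floor((d-1)/2) = floor((14-1)/2) = 6

6 errors


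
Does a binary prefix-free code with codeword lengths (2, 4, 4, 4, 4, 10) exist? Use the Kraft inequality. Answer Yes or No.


Kraft sum = sum(2^(-l_i)) = 0.501, need <= 1. Result: satisfied (a binary prefix-free code with these lengths exists)

Yes


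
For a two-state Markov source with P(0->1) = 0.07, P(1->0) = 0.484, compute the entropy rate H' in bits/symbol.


Stationary distribution: pi_0 = p10/(p01+p10) = 0.8736, pi_1 = 0.1264. Entropy rate H' = pi_0*H(p01) + pi_1*H(p10) = 0.8736*0.3659 + 0.1264*0.9993 = 0.4459

0.4459 bits/symbol


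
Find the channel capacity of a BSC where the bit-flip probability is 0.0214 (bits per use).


H(p) = -p*log2(p) - (1-p)*log2(1-p) = -0.0214*log2(0.0214) - 0.9786*log2(0.9786) = 0.118690 + 0.030541 = 0.1492. C = 1 - H(p) = 1 - 0.1492 = 0.8508

0.8508 bits


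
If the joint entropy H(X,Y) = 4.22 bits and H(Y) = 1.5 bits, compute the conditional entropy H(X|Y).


H(X|Y) = H(X,Y) - H(Y) = 4.22 - 1.5 = 2.72

2.72 bits


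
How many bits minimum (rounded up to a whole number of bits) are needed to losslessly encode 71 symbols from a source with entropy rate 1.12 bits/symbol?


Minimum bits >= n * H = 71 * 1.12 = 79.52, rounded up to a whole number of bits = 80

80 bits


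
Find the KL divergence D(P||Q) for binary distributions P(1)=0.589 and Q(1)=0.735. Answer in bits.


KL = p*log2(p/q) + (1-p)*log2((1-p)/(1-q)) = 0.589*log2(0.589/0.735) + 0.411*log2(0.411/0.265) = 0.0721

0.0721 bits


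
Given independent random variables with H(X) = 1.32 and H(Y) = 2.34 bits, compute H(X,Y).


For independent variables, H(X,Y) = H(X) + H(Y) = 1.32 + 2.34 = 3.66

3.66 bits


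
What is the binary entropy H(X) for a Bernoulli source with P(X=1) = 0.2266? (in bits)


H = -p*log2(p) - (1-p)*log2(1-p). -0.2266*log2(0.2266) = 0.485327; -0.7734*log2(0.7734) = 0.286710. H = 0.485327 + 0.286710 = 0.772

0.772 bits


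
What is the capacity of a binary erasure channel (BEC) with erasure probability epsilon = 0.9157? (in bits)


C = 1 - epsilon = 1 - 0.9157 = 0.0843

0.0843 bits


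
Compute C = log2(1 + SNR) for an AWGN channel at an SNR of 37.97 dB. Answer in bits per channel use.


SNR_linear = 10^(37.97/10) = 6266.1386; C = log2(1 + SNR_linear) = log2(1 + 6266.1386) = 12.6136

12.6136 bits/channel use


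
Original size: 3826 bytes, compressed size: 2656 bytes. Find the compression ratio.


Ratio = original / compressed = 3826 / 2656 = 1.4405

1.4405


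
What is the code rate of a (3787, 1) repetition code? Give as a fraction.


Rate = k/n = 1/3787

1/3787


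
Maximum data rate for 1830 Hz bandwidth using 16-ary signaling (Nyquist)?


Rate = 2 * B * log2(M) = 2 * 1830 * 4.0 = 14640.0

14640.0 bps


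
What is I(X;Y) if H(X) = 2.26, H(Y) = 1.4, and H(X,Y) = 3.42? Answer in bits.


I(X;Y) = H(X) + H(Y) - H(X,Y) = 2.26 + 1.4 - 3.42 = 0.24

0.24 bits


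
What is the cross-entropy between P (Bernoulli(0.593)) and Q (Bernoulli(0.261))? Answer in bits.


H(P,Q) = -p*log2(q) - (1-p)*log2(1-q). -0.593*log2(0.261) = 1.149162; -0.407*log2(0.739) = 0.177596. H(P,Q) = 1.149162 + 0.177596 = 1.3268

1.3268 bits


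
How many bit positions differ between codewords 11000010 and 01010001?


Count differing positions: ^ . . ^ . . ^ ^ = 4 differences

4


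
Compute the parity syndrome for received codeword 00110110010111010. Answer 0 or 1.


Syndrome = XOR of all bits = 0 XOR 0 XOR 1 XOR 1 XOR 0 XOR 1 XOR 1 XOR 0 XOR 0 XOR 1 XOR 0 XOR 1 XOR 1 XOR 1 XOR 0 XOR 1 XOR 0 = 1

1


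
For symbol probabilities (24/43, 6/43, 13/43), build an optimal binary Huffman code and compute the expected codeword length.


Huffman construction (repeatedly merge the two least-probable nodes; each merge adds 1 bit to every symbol beneath it): 6/43 + 13/43 = 19/43; 19/43 + 24/43 = 1. Resulting codeword lengths (in the order the probabilities were given): (1, 2, 2). L_avg = sum(p_i * l_i) = 24/43*1 + 6/43*2 + 13/43*2 = 62/43 = 1.4419

1.4419 bits


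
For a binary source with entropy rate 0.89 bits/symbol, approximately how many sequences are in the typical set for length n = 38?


log2|A_typical| = nH = 38 * 0.89 = 33.82, so |A_typical| ~ 2^33.82 = 1.516e+10

1.516e+10


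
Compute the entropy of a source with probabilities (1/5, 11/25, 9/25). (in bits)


H = -sum(p_i * log2(p_i)). Terms: -(1/5)*log2(1/5) = 0.464386; -(11/25)*log2(11/25) = 0.521147; -(9/25)*log2(9/25) = 0.530615. H = 0.464386 + 0.521147 + 0.530615 = 1.5161

1.5161 bits


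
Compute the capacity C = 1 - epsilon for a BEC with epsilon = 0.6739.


C = 1 - epsilon = 1 - 0.6739 = 0.3261

0.3261 bits


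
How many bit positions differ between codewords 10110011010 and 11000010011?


Count differing positions: . ^ ^ ^ . . . ^ . . ^ = 5 differences

5


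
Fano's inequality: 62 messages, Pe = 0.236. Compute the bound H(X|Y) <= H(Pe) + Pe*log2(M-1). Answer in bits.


H(Pe) = -Pe*log2(Pe) - (1-Pe)*log2(1-Pe) = -0.236*log2(0.236) - 0.764*log2(0.764) = 0.491621 + 0.296704 = 0.7883. Pe*log2(M-1) = 0.236*log2(61) = 1.399654. Bound = H(Pe) + Pe*log2(M-1) = 0.491621 + 0.296704 + 1.399654 = 2.188

2.188 bits
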